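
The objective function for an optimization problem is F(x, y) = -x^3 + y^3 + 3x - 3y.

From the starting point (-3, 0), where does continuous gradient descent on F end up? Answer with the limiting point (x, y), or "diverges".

F is separable, so gradient descent decouples: x follows -∂F/∂x, y follows -∂F/∂y.
∂F/∂x = -3(x - 1)(x + 1); at x=-3 this is -24, so x increases.
∂F/∂y = 3(y - 1)(y + 1); at y=0 this is -3, so y increases.
x converges to its nearest critical value -1 (a local min of the x-part); y converges to 1. The iterate converges to (-1, 1).

(-1, 1)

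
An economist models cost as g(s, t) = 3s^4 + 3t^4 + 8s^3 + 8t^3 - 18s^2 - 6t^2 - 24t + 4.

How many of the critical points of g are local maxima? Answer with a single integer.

1

g separates as a function of s plus a function of t, so ∇g=0 decouples.
∂g/∂s = 12s(s - 1)(s + 3) = 0 at s ∈ {-3, 0, 1}; ∂g/∂t = 12(t - 1)(t + 1)(t + 2) = 0 at t ∈ {-2, -1, 1}.
The Hessian is diagonal: diag(g_ss, g_tt). Second derivatives: g_ss(-3)=144, g_ss(0)=-36, g_ss(1)=48; g_tt(-2)=36, g_tt(-1)=-24, g_tt(1)=72.
Local maxima occur where both diagonal entries negative: (0, -1). Count: 1.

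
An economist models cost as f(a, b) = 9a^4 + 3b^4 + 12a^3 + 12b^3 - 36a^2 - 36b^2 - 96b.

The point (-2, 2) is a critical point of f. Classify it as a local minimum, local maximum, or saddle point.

The mixed partial ∂²f/∂a∂b is 0, so the Hessian at any point is diag(f_aa, f_bb) = diag(36(3a^2 + 2a - 2), 36(b^2 + 2b - 2)).
At (-2, 2): H = diag(216, 216).
Both eigenvalues are positive, so H is positive definite: a local minimum.

local minimum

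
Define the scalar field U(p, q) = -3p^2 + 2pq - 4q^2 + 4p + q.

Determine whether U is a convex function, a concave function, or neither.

concave

U is quadratic, so its Hessian is the constant matrix H = [[-6, 2], [2, -8]].
det(H) = 44, tr(H) = -14.
det(H) > 0 and tr(H) < 0, so H is negative definite everywhere: concave.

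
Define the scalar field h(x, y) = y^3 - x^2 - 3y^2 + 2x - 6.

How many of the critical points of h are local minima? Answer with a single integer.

0

h separates as a function of x plus a function of y, so ∇h=0 decouples.
∂h/∂x = -2(x - 1) = 0 at x ∈ {1}; ∂h/∂y = 3y(y - 2) = 0 at y ∈ {0, 2}.
The Hessian is diagonal: diag(h_xx, h_yy). Second derivatives: h_xx(1)=-2; h_yy(0)=-6, h_yy(2)=6.
Local minima occur where both diagonal entries positive: none. Count: 0.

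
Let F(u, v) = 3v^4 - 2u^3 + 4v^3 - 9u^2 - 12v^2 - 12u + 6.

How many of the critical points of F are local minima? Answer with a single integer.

F separates as a function of u plus a function of v, so ∇F=0 decouples.
∂F/∂u = -6(u + 1)(u + 2) = 0 at u ∈ {-2, -1}; ∂F/∂v = 12v(v - 1)(v + 2) = 0 at v ∈ {-2, 0, 1}.
The Hessian is diagonal: diag(F_uu, F_vv). Second derivatives: F_uu(-2)=6, F_uu(-1)=-6; F_vv(-2)=72, F_vv(0)=-24, F_vv(1)=36.
Local minima occur where both diagonal entries positive: (-2, -2), (-2, 1). Count: 2.

2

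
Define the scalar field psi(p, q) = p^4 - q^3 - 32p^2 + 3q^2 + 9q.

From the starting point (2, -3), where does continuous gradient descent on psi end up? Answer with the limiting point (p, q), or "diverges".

psi is separable, so gradient descent decouples: p follows -∂psi/∂p, q follows -∂psi/∂q.
∂psi/∂p = 4p(p - 4)(p + 4); at p=2 this is -96, so p increases.
∂psi/∂q = -3(q - 3)(q + 1); at q=-3 this is -36, so q increases.
p converges to its nearest critical value 4 (a local min of the p-part); q converges to -1. The iterate converges to (4, -1).

(4, -1)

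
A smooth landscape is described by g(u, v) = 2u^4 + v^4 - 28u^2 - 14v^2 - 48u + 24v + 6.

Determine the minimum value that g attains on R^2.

-345

g(u,v) separates as P(u) + Q(v) + 6, so its minimum is min P + min Q + 6.
P'(u) = 8(u - 3)(u + 1)(u + 2) vanishes at u ∈ {-2, -1, 3}; Q'(v) = 4(v - 2)(v - 1)(v + 3) vanishes at v ∈ {-3, 1, 2}.
Local minima of P (where P''>0): P(-2)=16, P(3)=-234. Local minima of Q: Q(-3)=-117, Q(2)=8.
So the global minimum of g is P(3) + Q(-3) + 6 = -234 − 117 + 6 = -345, attained at (3, -3).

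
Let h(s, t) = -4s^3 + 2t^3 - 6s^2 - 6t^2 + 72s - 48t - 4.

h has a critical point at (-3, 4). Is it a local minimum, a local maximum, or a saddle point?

The mixed partial ∂²h/∂s∂t is 0, so the Hessian at any point is diag(h_ss, h_tt) = diag(-12(2s + 1), 12(t - 1)).
At (-3, 4): H = diag(60, 36).
Both eigenvalues are positive, so H is positive definite: a local minimum.

local minimum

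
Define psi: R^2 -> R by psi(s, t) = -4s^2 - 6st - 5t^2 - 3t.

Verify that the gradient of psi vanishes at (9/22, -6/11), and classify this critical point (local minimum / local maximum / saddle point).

local maximum

∇psi = (-8s - 6t, -6s - 10t - 3); substituting (9/22, -6/11) gives ∇psi = (0, 0), so (9/22, -6/11) is indeed a critical point.
The Hessian of psi is constant: H = [[-8, -6], [-6, -10]].
det(H) = (-8)·(-10) − (-6)² = 44.
det(H) > 0 and tr(H) = -18 < 0, so H is negative definite and the point is a local maximum.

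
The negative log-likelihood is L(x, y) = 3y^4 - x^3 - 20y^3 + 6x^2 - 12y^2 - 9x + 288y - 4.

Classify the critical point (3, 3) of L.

The mixed partial ∂²L/∂x∂y is 0, so the Hessian at any point is diag(L_xx, L_yy) = diag(6(-x + 2), 12(3y^2 - 10y - 2)).
At (3, 3): H = diag(-6, -60).
Both eigenvalues are negative, so H is negative definite: a local maximum.

local maximum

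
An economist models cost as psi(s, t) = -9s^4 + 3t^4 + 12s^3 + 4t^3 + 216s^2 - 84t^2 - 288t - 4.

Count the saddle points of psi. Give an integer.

psi separates as a function of s plus a function of t, so ∇psi=0 decouples.
∂psi/∂s = -36s(s - 4)(s + 3) = 0 at s ∈ {-3, 0, 4}; ∂psi/∂t = 12(t - 4)(t + 2)(t + 3) = 0 at t ∈ {-3, -2, 4}.
The Hessian is diagonal: diag(psi_ss, psi_tt). Second derivatives: psi_ss(-3)=-756, psi_ss(0)=432, psi_ss(4)=-1008; psi_tt(-3)=84, psi_tt(-2)=-72, psi_tt(4)=504.
Saddle points occur where the two diagonal entries have opposite signs: (-3, -3), (-3, 4), (0, -2), (4, -3), (4, 4). Count: 5.

5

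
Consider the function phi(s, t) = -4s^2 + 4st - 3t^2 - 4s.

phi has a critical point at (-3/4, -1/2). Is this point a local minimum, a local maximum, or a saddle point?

The Hessian of phi is constant: H = [[-8, 4], [4, -6]].
det(H) = (-8)·(-6) − 4² = 32.
det(H) > 0 and tr(H) = -14 < 0, so H is negative definite and the point is a local maximum.

local maximum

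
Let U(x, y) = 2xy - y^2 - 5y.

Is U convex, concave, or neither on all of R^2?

neither

U is quadratic, so its Hessian is the constant matrix H = [[0, 2], [2, -2]].
det(H) = -4, tr(H) = -2.
det(H) < 0, so H is indefinite: neither convex nor concave.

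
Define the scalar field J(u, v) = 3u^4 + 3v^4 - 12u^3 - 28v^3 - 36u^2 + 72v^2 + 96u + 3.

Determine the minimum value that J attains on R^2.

J(u,v) separates as P(u) + Q(v) + 3, so its minimum is min P + min Q + 3.
P'(u) = 12(u - 4)(u - 1)(u + 2) vanishes at u ∈ {-2, 1, 4}; Q'(v) = 12v(v - 4)(v - 3) vanishes at v ∈ {0, 3, 4}.
Local minima of P (where P''>0): P(-2)=-192, P(4)=-192. Local minima of Q: Q(0)=0, Q(4)=128.
So the global minimum of J is P(-2) + Q(0) + 3 = -192 + 0 + 3 = -189, attained at (-2, 0).

-189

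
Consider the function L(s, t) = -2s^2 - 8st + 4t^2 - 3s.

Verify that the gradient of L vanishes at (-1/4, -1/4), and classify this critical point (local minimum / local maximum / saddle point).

saddle point

∇L = (-4s - 8t - 3, -8s + 8t); substituting (-1/4, -1/4) gives ∇L = (0, 0), so (-1/4, -1/4) is indeed a critical point.
The Hessian of L is constant: H = [[-4, -8], [-8, 8]].
det(H) = (-4)·8 − (-8)² = -96.
Since det(H) < 0, H is indefinite and the critical point is a saddle point.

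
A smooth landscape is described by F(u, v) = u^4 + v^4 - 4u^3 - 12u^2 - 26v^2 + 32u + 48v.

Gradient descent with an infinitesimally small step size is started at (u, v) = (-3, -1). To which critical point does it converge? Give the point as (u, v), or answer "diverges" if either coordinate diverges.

F is separable, so gradient descent decouples: u follows -∂F/∂u, v follows -∂F/∂v.
∂F/∂u = 4(u - 4)(u - 1)(u + 2); at u=-3 this is -112, so u increases.
∂F/∂v = 4(v - 3)(v - 1)(v + 4); at v=-1 this is 96, so v decreases.
u converges to its nearest critical value -2 (a local min of the u-part); v converges to -4. The iterate converges to (-2, -4).

(-2, -4)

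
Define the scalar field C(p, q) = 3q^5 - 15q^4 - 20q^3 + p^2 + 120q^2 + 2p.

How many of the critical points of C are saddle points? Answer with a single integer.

C separates as a function of p plus a function of q, so ∇C=0 decouples.
∂C/∂p = 2(p + 1) = 0 at p ∈ {-1}; ∂C/∂q = 15q(q - 4)(q - 2)(q + 2) = 0 at q ∈ {-2, 0, 2, 4}.
The Hessian is diagonal: diag(C_pp, C_qq). Second derivatives: C_pp(-1)=2; C_qq(-2)=-720, C_qq(0)=240, C_qq(2)=-240, C_qq(4)=720.
Saddle points occur where the two diagonal entries have opposite signs: (-1, -2), (-1, 2). Count: 2.

2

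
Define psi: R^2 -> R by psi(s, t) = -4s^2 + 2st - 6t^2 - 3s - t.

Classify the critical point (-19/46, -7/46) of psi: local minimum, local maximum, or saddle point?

The Hessian of psi is constant: H = [[-8, 2], [2, -12]].
det(H) = (-8)·(-12) − 2² = 92.
det(H) > 0 and tr(H) = -20 < 0, so H is negative definite and the point is a local maximum.

local maximum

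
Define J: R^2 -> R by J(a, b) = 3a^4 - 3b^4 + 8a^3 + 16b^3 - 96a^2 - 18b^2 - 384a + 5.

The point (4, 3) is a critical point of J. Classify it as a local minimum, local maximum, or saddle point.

saddle point

The mixed partial ∂²J/∂a∂b is 0, so the Hessian at any point is diag(J_aa, J_bb) = diag(12(3a^2 + 4a - 16), 12(-3b^2 + 8b - 3)).
At (4, 3): H = diag(576, -72).
The eigenvalues have opposite signs, so H is indefinite: a saddle point.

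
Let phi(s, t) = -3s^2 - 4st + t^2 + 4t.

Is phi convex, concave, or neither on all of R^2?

neither

phi is quadratic, so its Hessian is the constant matrix H = [[-6, -4], [-4, 2]].
det(H) = -28, tr(H) = -4.
det(H) < 0, so H is indefinite: neither convex nor concave.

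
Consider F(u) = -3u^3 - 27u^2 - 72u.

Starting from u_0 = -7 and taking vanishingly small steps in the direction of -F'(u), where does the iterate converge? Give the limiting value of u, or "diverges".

-4

F'(u) = -9(u + 2)(u + 4), so F'(-7) = -135.
Gradient descent moves in the -F' direction, i.e. u is increasing.
The nearest critical point in that direction is u = -4, where F'' = 18 > 0 (a local minimum). The iterate converges there.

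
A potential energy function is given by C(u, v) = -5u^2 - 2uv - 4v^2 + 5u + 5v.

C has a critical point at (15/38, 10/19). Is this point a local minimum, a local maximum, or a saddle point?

The Hessian of C is constant: H = [[-10, -2], [-2, -8]].
det(H) = (-10)·(-8) − (-2)² = 76.
det(H) > 0 and tr(H) = -18 < 0, so H is negative definite and the point is a local maximum.

local maximum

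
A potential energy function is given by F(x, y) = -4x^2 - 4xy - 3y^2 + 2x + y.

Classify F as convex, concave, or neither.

F is quadratic, so its Hessian is the constant matrix H = [[-8, -4], [-4, -6]].
det(H) = 32, tr(H) = -14.
det(H) > 0 and tr(H) < 0, so H is negative definite everywhere: concave.

concave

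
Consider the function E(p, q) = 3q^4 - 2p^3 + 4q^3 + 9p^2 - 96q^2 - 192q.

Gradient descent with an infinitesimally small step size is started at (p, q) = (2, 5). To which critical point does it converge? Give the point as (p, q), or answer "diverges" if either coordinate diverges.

E is separable, so gradient descent decouples: p follows -∂E/∂p, q follows -∂E/∂q.
∂E/∂p = -6p(p - 3); at p=2 this is 12, so p decreases.
∂E/∂q = 12(q - 4)(q + 1)(q + 4); at q=5 this is 648, so q decreases.
p converges to its nearest critical value 0 (a local min of the p-part); q converges to 4. The iterate converges to (0, 4).

(0, 4)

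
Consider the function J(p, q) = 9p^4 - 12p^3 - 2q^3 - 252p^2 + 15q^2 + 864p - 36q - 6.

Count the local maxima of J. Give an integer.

1

J separates as a function of p plus a function of q, so ∇J=0 decouples.
∂J/∂p = 36(p - 3)(p - 2)(p + 4) = 0 at p ∈ {-4, 2, 3}; ∂J/∂q = -6(q - 3)(q - 2) = 0 at q ∈ {2, 3}.
The Hessian is diagonal: diag(J_pp, J_qq). Second derivatives: J_pp(-4)=1512, J_pp(2)=-216, J_pp(3)=252; J_qq(2)=6, J_qq(3)=-6.
Local maxima occur where both diagonal entries negative: (2, 3). Count: 1.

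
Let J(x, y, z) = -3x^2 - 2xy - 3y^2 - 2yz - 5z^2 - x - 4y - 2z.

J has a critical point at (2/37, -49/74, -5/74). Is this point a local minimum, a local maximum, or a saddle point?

The Hessian is constant: H = [[-6, -2, 0], [-2, -6, -2], [0, -2, -10]].
Leading principal minors: Δ₁ = -6, Δ₂ = 32, Δ₃ = -296.
The minors alternate sign starting negative (−, +, −), so H is negative definite: a local maximum.

local maximum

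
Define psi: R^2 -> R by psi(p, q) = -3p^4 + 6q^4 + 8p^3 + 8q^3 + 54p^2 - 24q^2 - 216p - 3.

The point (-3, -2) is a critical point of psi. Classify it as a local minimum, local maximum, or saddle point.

The mixed partial ∂²psi/∂p∂q is 0, so the Hessian at any point is diag(psi_pp, psi_qq) = diag(12(-3p^2 + 4p + 9), 24(3q^2 + 2q - 2)).
At (-3, -2): H = diag(-360, 144).
The eigenvalues have opposite signs, so H is indefinite: a saddle point.

saddle point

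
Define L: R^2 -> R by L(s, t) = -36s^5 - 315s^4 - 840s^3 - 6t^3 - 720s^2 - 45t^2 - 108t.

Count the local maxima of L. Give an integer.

2

L separates as a function of s plus a function of t, so ∇L=0 decouples.
∂L/∂s = -180s(s + 1)(s + 2)(s + 4) = 0 at s ∈ {-4, -2, -1, 0}; ∂L/∂t = -18(t + 2)(t + 3) = 0 at t ∈ {-3, -2}.
The Hessian is diagonal: diag(L_ss, L_tt). Second derivatives: L_ss(-4)=4320, L_ss(-2)=-720, L_ss(-1)=540, L_ss(0)=-1440; L_tt(-3)=18, L_tt(-2)=-18.
Local maxima occur where both diagonal entries negative: (-2, -2), (0, -2). Count: 2.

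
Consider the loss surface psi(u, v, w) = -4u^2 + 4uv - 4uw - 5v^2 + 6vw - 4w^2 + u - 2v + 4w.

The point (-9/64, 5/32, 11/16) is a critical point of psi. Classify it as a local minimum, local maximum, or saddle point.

The Hessian is constant: H = [[-8, 4, -4], [4, -10, 6], [-4, 6, -8]].
Leading principal minors: Δ₁ = -8, Δ₂ = 64, Δ₃ = -256.
The minors alternate sign starting negative (−, +, −), so H is negative definite: a local maximum.

local maximum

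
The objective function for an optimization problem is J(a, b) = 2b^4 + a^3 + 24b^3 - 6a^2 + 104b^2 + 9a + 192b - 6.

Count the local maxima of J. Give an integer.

1

J separates as a function of a plus a function of b, so ∇J=0 decouples.
∂J/∂a = 3(a - 3)(a - 1) = 0 at a ∈ {1, 3}; ∂J/∂b = 8(b + 2)(b + 3)(b + 4) = 0 at b ∈ {-4, -3, -2}.
The Hessian is diagonal: diag(J_aa, J_bb). Second derivatives: J_aa(1)=-6, J_aa(3)=6; J_bb(-4)=16, J_bb(-3)=-8, J_bb(-2)=16.
Local maxima occur where both diagonal entries negative: (1, -3). Count: 1.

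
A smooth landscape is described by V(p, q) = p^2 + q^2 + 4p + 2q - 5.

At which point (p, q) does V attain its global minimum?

(-2, -1)

V(p,q) separates as A(p) + B(q) − 5, so its minimum is min A + min B − 5.
A'(p) = 2p + 4 vanishes at p ∈ {-2}; B'(q) = 2q + 2 vanishes at q ∈ {-1}.
Local minima of A (where A''>0): A(-2)=-4. Local minima of B: B(-1)=-1.
So the global minimum of V is A(-2) + B(-1) − 5 = -4 − 1 − 5 = -10, attained at (-2, -1).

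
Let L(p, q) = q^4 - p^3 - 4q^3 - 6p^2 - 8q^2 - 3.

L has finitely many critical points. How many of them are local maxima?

L separates as a function of p plus a function of q, so ∇L=0 decouples.
∂L/∂p = -3p(p + 4) = 0 at p ∈ {-4, 0}; ∂L/∂q = 4q(q - 4)(q + 1) = 0 at q ∈ {-1, 0, 4}.
The Hessian is diagonal: diag(L_pp, L_qq). Second derivatives: L_pp(-4)=12, L_pp(0)=-12; L_qq(-1)=20, L_qq(0)=-16, L_qq(4)=80.
Local maxima occur where both diagonal entries negative: (0, 0). Count: 1.

1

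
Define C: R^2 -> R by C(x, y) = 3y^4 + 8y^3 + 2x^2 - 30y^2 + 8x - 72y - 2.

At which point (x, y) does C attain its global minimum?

C(x,y) separates as P(x) + Q(y) − 2, so its minimum is min P + min Q − 2.
P'(x) = 4x + 8 vanishes at x ∈ {-2}; Q'(y) = 12(y - 2)(y + 1)(y + 3) vanishes at y ∈ {-3, -1, 2}.
Local minima of P (where P''>0): P(-2)=-8. Local minima of Q: Q(-3)=-27, Q(2)=-152.
So the global minimum of C is P(-2) + Q(2) − 2 = -8 − 152 − 2 = -162, attained at (-2, 2).

(-2, 2)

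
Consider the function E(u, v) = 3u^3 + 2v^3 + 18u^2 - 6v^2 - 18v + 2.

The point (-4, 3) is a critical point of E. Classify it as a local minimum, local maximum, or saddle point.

saddle point

The mixed partial ∂²E/∂u∂v is 0, so the Hessian at any point is diag(E_uu, E_vv) = diag(18(u + 2), 12(v - 1)).
At (-4, 3): H = diag(-36, 24).
The eigenvalues have opposite signs, so H is indefinite: a saddle point.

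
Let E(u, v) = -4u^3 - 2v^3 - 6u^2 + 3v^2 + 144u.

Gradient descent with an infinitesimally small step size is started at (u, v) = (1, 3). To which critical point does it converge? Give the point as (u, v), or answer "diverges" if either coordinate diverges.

E is separable, so gradient descent decouples: u follows -∂E/∂u, v follows -∂E/∂v.
∂E/∂u = -12(u - 3)(u + 4); at u=1 this is 120, so u decreases.
∂E/∂v = -6v(v - 1); at v=3 this is -36, so v increases.
The v-coordinate has no critical point in that direction and runs off to infinity.

diverges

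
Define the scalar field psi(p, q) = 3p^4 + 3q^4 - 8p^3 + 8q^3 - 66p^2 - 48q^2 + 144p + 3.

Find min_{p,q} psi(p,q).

-1076

psi(p,q) separates as A(p) + B(q) + 3, so its minimum is min A + min B + 3.
A'(p) = 12(p - 4)(p - 1)(p + 3) vanishes at p ∈ {-3, 1, 4}; B'(q) = 12q(q - 2)(q + 4) vanishes at q ∈ {-4, 0, 2}.
Local minima of A (where A''>0): A(-3)=-567, A(4)=-224. Local minima of B: B(-4)=-512, B(2)=-80.
So the global minimum of psi is A(-3) + B(-4) + 3 = -567 − 512 + 3 = -1076, attained at (-3, -4).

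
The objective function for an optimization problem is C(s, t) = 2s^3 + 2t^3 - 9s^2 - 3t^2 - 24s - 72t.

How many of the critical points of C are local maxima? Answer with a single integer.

1

C separates as a function of s plus a function of t, so ∇C=0 decouples.
∂C/∂s = 6(s - 4)(s + 1) = 0 at s ∈ {-1, 4}; ∂C/∂t = 6(t - 4)(t + 3) = 0 at t ∈ {-3, 4}.
The Hessian is diagonal: diag(C_ss, C_tt). Second derivatives: C_ss(-1)=-30, C_ss(4)=30; C_tt(-3)=-42, C_tt(4)=42.
Local maxima occur where both diagonal entries negative: (-1, -3). Count: 1.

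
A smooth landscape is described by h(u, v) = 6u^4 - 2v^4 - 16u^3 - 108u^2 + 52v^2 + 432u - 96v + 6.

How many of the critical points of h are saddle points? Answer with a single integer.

h separates as a function of u plus a function of v, so ∇h=0 decouples.
∂h/∂u = 24(u - 3)(u - 2)(u + 3) = 0 at u ∈ {-3, 2, 3}; ∂h/∂v = -8(v - 3)(v - 1)(v + 4) = 0 at v ∈ {-4, 1, 3}.
The Hessian is diagonal: diag(h_uu, h_vv). Second derivatives: h_uu(-3)=720, h_uu(2)=-120, h_uu(3)=144; h_vv(-4)=-280, h_vv(1)=80, h_vv(3)=-112.
Saddle points occur where the two diagonal entries have opposite signs: (-3, -4), (-3, 3), (2, 1), (3, -4), (3, 3). Count: 5.

5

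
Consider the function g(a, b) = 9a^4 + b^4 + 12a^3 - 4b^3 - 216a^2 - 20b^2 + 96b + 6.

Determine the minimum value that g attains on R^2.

-2193

g(a,b) separates as P(a) + Q(b) + 6, so its minimum is min P + min Q + 6.
P'(a) = 36a(a - 3)(a + 4) vanishes at a ∈ {-4, 0, 3}; Q'(b) = 4(b - 4)(b - 2)(b + 3) vanishes at b ∈ {-3, 2, 4}.
Local minima of P (where P''>0): P(-4)=-1920, P(3)=-891. Local minima of Q: Q(-3)=-279, Q(4)=64.
So the global minimum of g is P(-4) + Q(-3) + 6 = -1920 − 279 + 6 = -2193, attained at (-4, -3).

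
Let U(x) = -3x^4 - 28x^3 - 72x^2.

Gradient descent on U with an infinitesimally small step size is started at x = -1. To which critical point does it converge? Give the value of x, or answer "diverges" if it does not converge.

-3

U'(x) = -12x(x + 3)(x + 4), so U'(-1) = 72.
Gradient descent moves in the -U' direction, i.e. x is decreasing.
The nearest critical point in that direction is x = -3, where U'' = 36 > 0 (a local minimum). The iterate converges there.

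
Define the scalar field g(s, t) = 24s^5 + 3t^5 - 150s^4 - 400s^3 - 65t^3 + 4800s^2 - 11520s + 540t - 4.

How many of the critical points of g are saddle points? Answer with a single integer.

g separates as a function of s plus a function of t, so ∇g=0 decouples.
∂g/∂s = 120(s - 4)(s - 3)(s - 2)(s + 4) = 0 at s ∈ {-4, 2, 3, 4}; ∂g/∂t = 15(t - 3)(t - 2)(t + 2)(t + 3) = 0 at t ∈ {-3, -2, 2, 3}.
The Hessian is diagonal: diag(g_ss, g_tt). Second derivatives: g_ss(-4)=-40320, g_ss(2)=1440, g_ss(3)=-840, g_ss(4)=1920; g_tt(-3)=-450, g_tt(-2)=300, g_tt(2)=-300, g_tt(3)=450.
Saddle points occur where the two diagonal entries have opposite signs: (-4, -2), (-4, 3), (2, -3), (2, 2), (3, -2), (3, 3), (4, -3), (4, 2). Count: 8.

8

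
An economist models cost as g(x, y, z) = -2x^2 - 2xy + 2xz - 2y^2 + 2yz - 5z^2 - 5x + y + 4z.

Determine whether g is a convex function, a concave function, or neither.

concave

g is quadratic, so its Hessian is the constant matrix H = [[-4, -2, 2], [-2, -4, 2], [2, 2, -10]].
Leading principal minors: -4, 12, -104.
Signs alternate −, +, − ⇒ H ≺ 0 ⇒ concave.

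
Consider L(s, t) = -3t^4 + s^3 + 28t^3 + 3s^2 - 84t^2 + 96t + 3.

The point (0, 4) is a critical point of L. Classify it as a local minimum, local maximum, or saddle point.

saddle point

The mixed partial ∂²L/∂s∂t is 0, so the Hessian at any point is diag(L_ss, L_tt) = diag(6(s + 1), 12(-3t^2 + 14t - 14)).
At (0, 4): H = diag(6, -72).
The eigenvalues have opposite signs, so H is indefinite: a saddle point.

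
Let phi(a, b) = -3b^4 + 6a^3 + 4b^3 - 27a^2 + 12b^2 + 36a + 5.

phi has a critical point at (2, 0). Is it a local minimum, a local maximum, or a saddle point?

The mixed partial ∂²phi/∂a∂b is 0, so the Hessian at any point is diag(phi_aa, phi_bb) = diag(18(2a - 3), 12(-3b^2 + 2b + 2)).
At (2, 0): H = diag(18, 24).
Both eigenvalues are positive, so H is positive definite: a local minimum.

local minimum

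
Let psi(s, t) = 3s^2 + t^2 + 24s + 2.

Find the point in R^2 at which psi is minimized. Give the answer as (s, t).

(-4, 0)

psi(s,t) separates as P(s) + Q(t) + 2, so its minimum is min P + min Q + 2.
P'(s) = 6s + 24 vanishes at s ∈ {-4}; Q'(t) = 2t vanishes at t ∈ {0}.
Local minima of P (where P''>0): P(-4)=-48. Local minima of Q: Q(0)=0.
So the global minimum of psi is P(-4) + Q(0) + 2 = -48 + 0 + 2 = -46, attained at (-4, 0).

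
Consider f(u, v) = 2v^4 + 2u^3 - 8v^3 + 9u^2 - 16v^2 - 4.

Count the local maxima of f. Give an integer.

1

f separates as a function of u plus a function of v, so ∇f=0 decouples.
∂f/∂u = 6u(u + 3) = 0 at u ∈ {-3, 0}; ∂f/∂v = 8v(v - 4)(v + 1) = 0 at v ∈ {-1, 0, 4}.
The Hessian is diagonal: diag(f_uu, f_vv). Second derivatives: f_uu(-3)=-18, f_uu(0)=18; f_vv(-1)=40, f_vv(0)=-32, f_vv(4)=160.
Local maxima occur where both diagonal entries negative: (-3, 0). Count: 1.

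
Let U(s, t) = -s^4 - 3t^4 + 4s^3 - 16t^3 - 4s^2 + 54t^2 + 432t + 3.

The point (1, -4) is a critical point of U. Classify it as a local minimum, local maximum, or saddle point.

saddle point

The mixed partial ∂²U/∂s∂t is 0, so the Hessian at any point is diag(U_ss, U_tt) = diag(4(-3s^2 + 6s - 2), 12(-3t^2 - 8t + 9)).
At (1, -4): H = diag(4, -84).
The eigenvalues have opposite signs, so H is indefinite: a saddle point.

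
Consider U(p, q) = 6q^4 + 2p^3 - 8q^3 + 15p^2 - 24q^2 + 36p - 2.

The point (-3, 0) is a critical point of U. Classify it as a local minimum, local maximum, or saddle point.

local maximum

The mixed partial ∂²U/∂p∂q is 0, so the Hessian at any point is diag(U_pp, U_qq) = diag(6(2p + 5), 24(3q^2 - 2q - 2)).
At (-3, 0): H = diag(-6, -48).
Both eigenvalues are negative, so H is negative definite: a local maximum.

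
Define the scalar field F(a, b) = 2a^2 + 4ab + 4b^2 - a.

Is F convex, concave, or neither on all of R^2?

convex

F is quadratic, so its Hessian is the constant matrix H = [[4, 4], [4, 8]].
det(H) = 16, tr(H) = 12.
det(H) > 0 and tr(H) > 0, so H is positive definite everywhere: convex.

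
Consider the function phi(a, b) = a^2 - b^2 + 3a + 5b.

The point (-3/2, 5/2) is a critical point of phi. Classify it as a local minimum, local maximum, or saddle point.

saddle point

The Hessian of phi is constant: H = [[2, 0], [0, -2]].
det(H) = 2·(-2) − 0² = -4.
Since det(H) < 0, H is indefinite and the critical point is a saddle point.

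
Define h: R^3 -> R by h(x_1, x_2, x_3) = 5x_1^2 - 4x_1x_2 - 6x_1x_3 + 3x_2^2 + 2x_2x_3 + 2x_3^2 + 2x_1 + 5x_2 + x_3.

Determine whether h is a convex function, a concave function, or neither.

convex

h is quadratic, so its Hessian is the constant matrix H = [[10, -4, -6], [-4, 6, 2], [-6, 2, 4]].
Leading principal minors: 10, 44, 16.
All positive ⇒ H ≻ 0 ⇒ convex.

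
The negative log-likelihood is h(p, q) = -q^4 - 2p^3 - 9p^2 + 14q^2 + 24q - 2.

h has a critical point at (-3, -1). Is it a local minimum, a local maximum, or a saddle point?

local minimum

The mixed partial ∂²h/∂p∂q is 0, so the Hessian at any point is diag(h_pp, h_qq) = diag(-6(2p + 3), 4(-3q^2 + 7)).
At (-3, -1): H = diag(18, 16).
Both eigenvalues are positive, so H is positive definite: a local minimum.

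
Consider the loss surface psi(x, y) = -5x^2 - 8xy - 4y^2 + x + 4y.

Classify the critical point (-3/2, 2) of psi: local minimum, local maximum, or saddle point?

The Hessian of psi is constant: H = [[-10, -8], [-8, -8]].
det(H) = (-10)·(-8) − (-8)² = 16.
det(H) > 0 and tr(H) = -18 < 0, so H is negative definite and the point is a local maximum.

local maximum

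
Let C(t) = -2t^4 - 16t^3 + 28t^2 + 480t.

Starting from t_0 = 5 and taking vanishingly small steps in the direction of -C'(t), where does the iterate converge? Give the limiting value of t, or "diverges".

diverges

C'(t) = -8(t - 3)(t + 4)(t + 5), so C'(5) = -1440.
Gradient descent moves in the -C' direction, i.e. t is increasing.
There is no critical point above t=5, and C' keeps the same sign, so the iterate runs off to +∞.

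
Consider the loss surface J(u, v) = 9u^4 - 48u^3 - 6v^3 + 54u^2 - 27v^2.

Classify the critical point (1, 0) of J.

local maximum

The mixed partial ∂²J/∂u∂v is 0, so the Hessian at any point is diag(J_uu, J_vv) = diag(36(3u^2 - 8u + 3), -18(2v + 3)).
At (1, 0): H = diag(-72, -54).
Both eigenvalues are negative, so H is negative definite: a local maximum.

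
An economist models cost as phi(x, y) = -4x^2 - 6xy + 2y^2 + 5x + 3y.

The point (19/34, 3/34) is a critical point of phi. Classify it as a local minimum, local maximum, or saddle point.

saddle point

The Hessian of phi is constant: H = [[-8, -6], [-6, 4]].
det(H) = (-8)·4 − (-6)² = -68.
Since det(H) < 0, H is indefinite and the critical point is a saddle point.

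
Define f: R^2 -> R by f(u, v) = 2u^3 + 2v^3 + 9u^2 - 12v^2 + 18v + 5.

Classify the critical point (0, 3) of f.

local minimum

The mixed partial ∂²f/∂u∂v is 0, so the Hessian at any point is diag(f_uu, f_vv) = diag(6(2u + 3), 12(v - 2)).
At (0, 3): H = diag(18, 12).
Both eigenvalues are positive, so H is positive definite: a local minimum.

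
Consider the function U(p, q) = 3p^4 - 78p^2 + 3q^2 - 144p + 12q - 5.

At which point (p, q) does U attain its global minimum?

(4, -2)

U(p,q) separates as A(p) + B(q) − 5, so its minimum is min A + min B − 5.
A'(p) = 12(p - 4)(p + 1)(p + 3) vanishes at p ∈ {-3, -1, 4}; B'(q) = 6q + 12 vanishes at q ∈ {-2}.
Local minima of A (where A''>0): A(-3)=-27, A(4)=-1056. Local minima of B: B(-2)=-12.
So the global minimum of U is A(4) + B(-2) − 5 = -1056 − 12 − 5 = -1073, attained at (4, -2).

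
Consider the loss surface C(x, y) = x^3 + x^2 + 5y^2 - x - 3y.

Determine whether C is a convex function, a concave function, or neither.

neither

The term x^3 is cubic, so the Hessian is not constant.
∂²C/∂x² = 6x + 2, which takes both signs as x varies (negative for sufficiently negative x). A diagonal entry of the Hessian changing sign means the Hessian is neither positive- nor negative-semidefinite on all of R^2.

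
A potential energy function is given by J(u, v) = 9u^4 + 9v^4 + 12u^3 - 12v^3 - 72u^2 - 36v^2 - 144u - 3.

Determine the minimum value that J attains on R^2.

J(u,v) separates as P(u) + Q(v) − 3, so its minimum is min P + min Q − 3.
P'(u) = 36(u - 2)(u + 1)(u + 2) vanishes at u ∈ {-2, -1, 2}; Q'(v) = 36v(v - 2)(v + 1) vanishes at v ∈ {-1, 0, 2}.
Local minima of P (where P''>0): P(-2)=48, P(2)=-336. Local minima of Q: Q(-1)=-15, Q(2)=-96.
So the global minimum of J is P(2) + Q(2) − 3 = -336 − 96 − 3 = -435, attained at (2, 2).

-435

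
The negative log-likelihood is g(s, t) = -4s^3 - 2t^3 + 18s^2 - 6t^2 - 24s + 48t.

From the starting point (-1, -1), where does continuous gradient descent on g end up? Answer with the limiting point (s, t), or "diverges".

(1, -4)

g is separable, so gradient descent decouples: s follows -∂g/∂s, t follows -∂g/∂t.
∂g/∂s = -12(s - 2)(s - 1); at s=-1 this is -72, so s increases.
∂g/∂t = -6(t - 2)(t + 4); at t=-1 this is 54, so t decreases.
s converges to its nearest critical value 1 (a local min of the s-part); t converges to -4. The iterate converges to (1, -4).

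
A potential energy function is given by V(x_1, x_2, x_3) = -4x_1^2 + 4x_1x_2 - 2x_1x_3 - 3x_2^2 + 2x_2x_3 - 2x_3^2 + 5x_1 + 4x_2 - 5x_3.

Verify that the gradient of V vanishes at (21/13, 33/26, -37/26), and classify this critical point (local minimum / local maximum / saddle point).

local maximum

∇V = (-8x_1 + 4x_2 - 2x_3 + 5, 4x_1 - 6x_2 + 2x_3 + 4, -2x_1 + 2x_2 - 4x_3 - 5); substituting (21/13, 33/26, -37/26) gives ∇V = (0, 0, 0), so (21/13, 33/26, -37/26) is indeed a critical point.
The Hessian is constant: H = [[-8, 4, -2], [4, -6, 2], [-2, 2, -4]].
Leading principal minors: Δ₁ = -8, Δ₂ = 32, Δ₃ = -104.
The minors alternate sign starting negative (−, +, −), so H is negative definite: a local maximum.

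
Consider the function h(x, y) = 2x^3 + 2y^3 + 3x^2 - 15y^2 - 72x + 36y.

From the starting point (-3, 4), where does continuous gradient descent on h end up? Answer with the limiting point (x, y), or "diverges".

h is separable, so gradient descent decouples: x follows -∂h/∂x, y follows -∂h/∂y.
∂h/∂x = 6(x - 3)(x + 4); at x=-3 this is -36, so x increases.
∂h/∂y = 6(y - 3)(y - 2); at y=4 this is 12, so y decreases.
x converges to its nearest critical value 3 (a local min of the x-part); y converges to 3. The iterate converges to (3, 3).

(3, 3)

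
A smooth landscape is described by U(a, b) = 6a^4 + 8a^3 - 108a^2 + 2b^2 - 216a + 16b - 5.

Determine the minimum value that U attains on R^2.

-955

U(a,b) separates as P(a) + Q(b) − 5, so its minimum is min P + min Q − 5.
P'(a) = 24(a - 3)(a + 1)(a + 3) vanishes at a ∈ {-3, -1, 3}; Q'(b) = 4b + 16 vanishes at b ∈ {-4}.
Local minima of P (where P''>0): P(-3)=-54, P(3)=-918. Local minima of Q: Q(-4)=-32.
So the global minimum of U is P(3) + Q(-4) − 5 = -918 − 32 − 5 = -955, attained at (3, -4).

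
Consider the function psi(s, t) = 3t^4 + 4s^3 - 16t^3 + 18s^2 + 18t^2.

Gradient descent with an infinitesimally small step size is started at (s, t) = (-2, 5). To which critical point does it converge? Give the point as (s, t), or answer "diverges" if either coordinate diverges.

psi is separable, so gradient descent decouples: s follows -∂psi/∂s, t follows -∂psi/∂t.
∂psi/∂s = 12s(s + 3); at s=-2 this is -24, so s increases.
∂psi/∂t = 12t(t - 3)(t - 1); at t=5 this is 480, so t decreases.
s converges to its nearest critical value 0 (a local min of the s-part); t converges to 3. The iterate converges to (0, 3).

(0, 3)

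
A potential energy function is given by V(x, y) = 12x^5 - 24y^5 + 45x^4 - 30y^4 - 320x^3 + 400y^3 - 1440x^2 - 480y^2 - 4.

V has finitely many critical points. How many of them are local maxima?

4

V separates as a function of x plus a function of y, so ∇V=0 decouples.
∂V/∂x = 60x(x - 4)(x + 3)(x + 4) = 0 at x ∈ {-4, -3, 0, 4}; ∂V/∂y = -120y(y - 2)(y - 1)(y + 4) = 0 at y ∈ {-4, 0, 1, 2}.
The Hessian is diagonal: diag(V_xx, V_yy). Second derivatives: V_xx(-4)=-1920, V_xx(-3)=1260, V_xx(0)=-2880, V_xx(4)=13440; V_yy(-4)=14400, V_yy(0)=-960, V_yy(1)=600, V_yy(2)=-1440.
Local maxima occur where both diagonal entries negative: (-4, 0), (-4, 2), (0, 0), (0, 2). Count: 4.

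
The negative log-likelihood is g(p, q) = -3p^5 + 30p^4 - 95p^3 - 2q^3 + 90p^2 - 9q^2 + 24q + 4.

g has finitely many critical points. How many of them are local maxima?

2

g separates as a function of p plus a function of q, so ∇g=0 decouples.
∂g/∂p = -15p(p - 4)(p - 3)(p - 1) = 0 at p ∈ {0, 1, 3, 4}; ∂g/∂q = -6(q - 1)(q + 4) = 0 at q ∈ {-4, 1}.
The Hessian is diagonal: diag(g_pp, g_qq). Second derivatives: g_pp(0)=180, g_pp(1)=-90, g_pp(3)=90, g_pp(4)=-180; g_qq(-4)=30, g_qq(1)=-30.
Local maxima occur where both diagonal entries negative: (1, 1), (4, 1). Count: 2.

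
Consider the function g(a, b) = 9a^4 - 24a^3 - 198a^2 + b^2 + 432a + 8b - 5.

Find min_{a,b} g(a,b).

g(a,b) separates as P(a) + Q(b) − 5, so its minimum is min P + min Q − 5.
P'(a) = 36(a - 4)(a - 1)(a + 3) vanishes at a ∈ {-3, 1, 4}; Q'(b) = 2b + 8 vanishes at b ∈ {-4}.
Local minima of P (where P''>0): P(-3)=-1701, P(4)=-672. Local minima of Q: Q(-4)=-16.
So the global minimum of g is P(-3) + Q(-4) − 5 = -1701 − 16 − 5 = -1722, attained at (-3, -4).

-1722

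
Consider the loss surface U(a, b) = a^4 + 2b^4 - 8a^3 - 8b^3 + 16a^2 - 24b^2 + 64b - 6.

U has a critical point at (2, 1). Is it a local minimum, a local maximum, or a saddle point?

local maximum

The mixed partial ∂²U/∂a∂b is 0, so the Hessian at any point is diag(U_aa, U_bb) = diag(4(3a^2 - 12a + 8), 24(b^2 - 2b - 2)).
At (2, 1): H = diag(-16, -72).
Both eigenvalues are negative, so H is negative definite: a local maximum.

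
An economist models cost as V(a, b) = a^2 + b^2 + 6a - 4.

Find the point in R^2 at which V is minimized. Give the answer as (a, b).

V(a,b) separates as P(a) + Q(b) − 4, so its minimum is min P + min Q − 4.
P'(a) = 2a + 6 vanishes at a ∈ {-3}; Q'(b) = 2b vanishes at b ∈ {0}.
Local minima of P (where P''>0): P(-3)=-9. Local minima of Q: Q(0)=0.
So the global minimum of V is P(-3) + Q(0) − 4 = -9 + 0 − 4 = -13, attained at (-3, 0).

(-3, 0)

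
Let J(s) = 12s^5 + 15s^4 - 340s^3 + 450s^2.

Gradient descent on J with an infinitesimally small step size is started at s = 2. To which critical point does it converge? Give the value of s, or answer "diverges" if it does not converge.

J'(s) = 60s(s - 3)(s - 1)(s + 5), so J'(2) = -840.
Gradient descent moves in the -J' direction, i.e. s is increasing.
The nearest critical point in that direction is s = 3, where J'' = 2880 > 0 (a local minimum). The iterate converges there.

3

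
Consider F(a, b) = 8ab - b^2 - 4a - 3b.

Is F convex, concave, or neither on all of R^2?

F is quadratic, so its Hessian is the constant matrix H = [[0, 8], [8, -2]].
det(H) = -64, tr(H) = -2.
det(H) < 0, so H is indefinite: neither convex nor concave.

neither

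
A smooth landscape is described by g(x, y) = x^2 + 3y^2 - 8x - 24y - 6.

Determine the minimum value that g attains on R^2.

-70

g(x,y) separates as P(x) + Q(y) − 6, so its minimum is min P + min Q − 6.
P'(x) = 2x - 8 vanishes at x ∈ {4}; Q'(y) = 6y - 24 vanishes at y ∈ {4}.
Local minima of P (where P''>0): P(4)=-16. Local minima of Q: Q(4)=-48.
So the global minimum of g is P(4) + Q(4) − 6 = -16 − 48 − 6 = -70, attained at (4, 4).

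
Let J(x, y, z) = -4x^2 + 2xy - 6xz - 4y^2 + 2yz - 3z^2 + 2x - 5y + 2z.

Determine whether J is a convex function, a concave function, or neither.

concave

J is quadratic, so its Hessian is the constant matrix H = [[-8, 2, -6], [2, -8, 2], [-6, 2, -6]].
Leading principal minors: -8, 60, -88.
Signs alternate −, +, − ⇒ H ≺ 0 ⇒ concave.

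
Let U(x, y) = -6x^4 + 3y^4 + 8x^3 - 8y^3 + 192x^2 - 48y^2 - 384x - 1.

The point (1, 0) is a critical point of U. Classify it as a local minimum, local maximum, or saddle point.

saddle point

The mixed partial ∂²U/∂x∂y is 0, so the Hessian at any point is diag(U_xx, U_yy) = diag(24(-3x^2 + 2x + 16), 12(3y^2 - 4y - 8)).
At (1, 0): H = diag(360, -96).
The eigenvalues have opposite signs, so H is indefinite: a saddle point.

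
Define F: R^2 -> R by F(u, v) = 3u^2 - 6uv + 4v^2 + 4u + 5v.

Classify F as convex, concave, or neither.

F is quadratic, so its Hessian is the constant matrix H = [[6, -6], [-6, 8]].
det(H) = 12, tr(H) = 14.
det(H) > 0 and tr(H) > 0, so H is positive definite everywhere: convex.

convex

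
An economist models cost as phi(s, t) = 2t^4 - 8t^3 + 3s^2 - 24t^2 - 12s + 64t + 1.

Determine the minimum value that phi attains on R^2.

phi(s,t) separates as P(s) + Q(t) + 1, so its minimum is min P + min Q + 1.
P'(s) = 6s - 12 vanishes at s ∈ {2}; Q'(t) = 8(t - 4)(t - 1)(t + 2) vanishes at t ∈ {-2, 1, 4}.
Local minima of P (where P''>0): P(2)=-12. Local minima of Q: Q(-2)=-128, Q(4)=-128.
So the global minimum of phi is P(2) + Q(-2) + 1 = -12 − 128 + 1 = -139, attained at (2, -2).

-139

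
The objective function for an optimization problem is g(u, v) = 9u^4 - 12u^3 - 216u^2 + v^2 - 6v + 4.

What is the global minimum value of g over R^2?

g(u,v) separates as P(u) + Q(v) + 4, so its minimum is min P + min Q + 4.
P'(u) = 36u(u - 4)(u + 3) vanishes at u ∈ {-3, 0, 4}; Q'(v) = 2v - 6 vanishes at v ∈ {3}.
Local minima of P (where P''>0): P(-3)=-891, P(4)=-1920. Local minima of Q: Q(3)=-9.
So the global minimum of g is P(4) + Q(3) + 4 = -1920 − 9 + 4 = -1925, attained at (4, 3).

-1925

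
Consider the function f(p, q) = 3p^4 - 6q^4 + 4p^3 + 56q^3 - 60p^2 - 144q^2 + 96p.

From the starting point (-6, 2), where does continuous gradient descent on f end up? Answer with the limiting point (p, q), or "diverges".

f is separable, so gradient descent decouples: p follows -∂f/∂p, q follows -∂f/∂q.
∂f/∂p = 12(p - 2)(p - 1)(p + 4); at p=-6 this is -1344, so p increases.
∂f/∂q = -24q(q - 4)(q - 3); at q=2 this is -96, so q increases.
p converges to its nearest critical value -4 (a local min of the p-part); q converges to 3. The iterate converges to (-4, 3).

(-4, 3)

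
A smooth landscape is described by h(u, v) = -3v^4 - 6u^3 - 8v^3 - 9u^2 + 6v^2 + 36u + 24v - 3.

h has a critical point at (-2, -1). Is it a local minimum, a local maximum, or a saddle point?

local minimum

The mixed partial ∂²h/∂u∂v is 0, so the Hessian at any point is diag(h_uu, h_vv) = diag(-18(2u + 1), 12(-3v^2 - 4v + 1)).
At (-2, -1): H = diag(54, 24).
Both eigenvalues are positive, so H is positive definite: a local minimum.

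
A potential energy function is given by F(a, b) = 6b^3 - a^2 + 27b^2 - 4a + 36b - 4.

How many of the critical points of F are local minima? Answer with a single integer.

F separates as a function of a plus a function of b, so ∇F=0 decouples.
∂F/∂a = -2(a + 2) = 0 at a ∈ {-2}; ∂F/∂b = 18(b + 1)(b + 2) = 0 at b ∈ {-2, -1}.
The Hessian is diagonal: diag(F_aa, F_bb). Second derivatives: F_aa(-2)=-2; F_bb(-2)=-18, F_bb(-1)=18.
Local minima occur where both diagonal entries positive: none. Count: 0.

0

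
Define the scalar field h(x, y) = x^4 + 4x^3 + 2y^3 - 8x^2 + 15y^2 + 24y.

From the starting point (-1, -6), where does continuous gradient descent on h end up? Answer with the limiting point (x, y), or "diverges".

h is separable, so gradient descent decouples: x follows -∂h/∂x, y follows -∂h/∂y.
∂h/∂x = 4x(x - 1)(x + 4); at x=-1 this is 24, so x decreases.
∂h/∂y = 6(y + 1)(y + 4); at y=-6 this is 60, so y decreases.
The y-coordinate has no critical point in that direction and runs off to infinity.

diverges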